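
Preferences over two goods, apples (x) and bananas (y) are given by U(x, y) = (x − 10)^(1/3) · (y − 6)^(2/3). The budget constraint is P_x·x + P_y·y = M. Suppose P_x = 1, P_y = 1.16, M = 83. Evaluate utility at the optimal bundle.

This is Cobb-Douglas in (x−10, y−6): tangency gives 1/3·P_y·(y−6) = 2/3·P_x·(x−10).
Substituting into the budget: x* = 10 + 1/3·(M − 10·P_x − 6·P_y)/P_x, and y* = 6 + 2/3·(…)/P_y.
Discretionary income = 83 − 10·1 − 6·1.16 = 66.04; x* = 10 + 1/3·66.04/1 = 32.0133; y* = 6 + 2/3·66.04/1.16 = 43.954.
Utility at the optimum: U(32.0133, 43.954) = 31.652.

V = 31.652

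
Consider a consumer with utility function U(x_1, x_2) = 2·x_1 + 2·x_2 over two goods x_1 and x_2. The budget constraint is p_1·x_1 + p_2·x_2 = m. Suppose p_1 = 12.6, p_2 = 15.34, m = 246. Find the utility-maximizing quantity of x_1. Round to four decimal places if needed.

x_1* = 19.5238

Perfect substitutes: compare marginal utility per dollar. 2/p_1 vs 2/p_2 → 0.1587 vs 0.1304.
x_1 gives more utility per dollar, so spend all income on x_1: x_1* = m/p_1, x_2* = 0.
Numerically: x_1* = 19.5238, x_2* = 0.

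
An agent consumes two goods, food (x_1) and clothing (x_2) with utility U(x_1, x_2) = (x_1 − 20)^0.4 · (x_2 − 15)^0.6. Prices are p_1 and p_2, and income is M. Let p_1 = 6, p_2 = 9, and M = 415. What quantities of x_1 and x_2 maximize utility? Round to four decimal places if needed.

This is Cobb-Douglas in (x_1−20, x_2−15): tangency gives 0.4·p_2·(x_2−15) = 0.6·p_1·(x_1−20).
After buying the subsistence bundle (20, 15), a share 0.4 of the remaining income goes to x_1: x_1* = 20 + 0.4·(M − 20p_1 − 15p_2)/p_1.
Discretionary income = 415 − 20·6 − 15·9 = 160; x_1* = 20 + 0.4·160/6 = 30.6667; x_2* = 15 + 0.6·160/9 = 25.6667.

x_1* = 30.6667, x_2* = 25.6667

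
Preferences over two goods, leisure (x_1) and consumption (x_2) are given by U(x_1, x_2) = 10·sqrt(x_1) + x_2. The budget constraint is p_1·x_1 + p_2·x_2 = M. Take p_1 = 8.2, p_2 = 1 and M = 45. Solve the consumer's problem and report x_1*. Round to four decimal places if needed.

Plugging in: x_1* = (5·1/8.2)² = 0.3718.

x_1* = 0.3718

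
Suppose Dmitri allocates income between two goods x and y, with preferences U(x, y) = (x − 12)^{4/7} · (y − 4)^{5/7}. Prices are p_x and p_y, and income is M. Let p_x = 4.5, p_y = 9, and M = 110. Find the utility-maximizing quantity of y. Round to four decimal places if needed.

Let x' = x−12, y' = y−4. MRS = (4/5)·y'/x' = p_x/p_y.
After buying the subsistence bundle (12, 4), a share 4/9 of the remaining income goes to x: x* = 12 + 4/9·(M − 12p_x − 4p_y)/p_x.
Discretionary income = 110 − 12·4.5 − 4·9 = 20; y* = 4 + 5/9·20/9 = 5.2346.

y* = 5.2346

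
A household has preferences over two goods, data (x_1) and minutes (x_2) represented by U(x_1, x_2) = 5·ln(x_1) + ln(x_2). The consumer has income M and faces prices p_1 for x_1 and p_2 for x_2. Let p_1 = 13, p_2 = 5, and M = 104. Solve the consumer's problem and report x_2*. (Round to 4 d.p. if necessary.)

MU_x_1/MU_x_2 = (5·x_2)/(x_1); tangency sets this equal to p_1/p_2.
So 5·p_2·x_2 = p_1·x_1; combined with the budget, a share 5/6 of income goes to x_1.
Demand: x_1*(p_1,p_2,M) = 5/6·M/p_1 and x_2* = 1/6·M/p_2.
At p_1=13, p_2=5, M=104: x_2* = 1/6·104/5 = 3.4667.

x_2* = 3.4667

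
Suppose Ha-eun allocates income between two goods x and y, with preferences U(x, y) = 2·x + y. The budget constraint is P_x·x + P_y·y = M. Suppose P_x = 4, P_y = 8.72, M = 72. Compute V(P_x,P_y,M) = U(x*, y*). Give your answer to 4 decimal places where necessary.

Perfect substitutes: compare marginal utility per dollar. 2/P_x vs 1/P_y → 0.5 vs 0.1147.
x gives more utility per dollar, so spend all income on x: x* = M/P_x, y* = 0.
Numerically: x* = 18, y* = 0.
Utility at the optimum: U(18, 0) = 36.

V = 36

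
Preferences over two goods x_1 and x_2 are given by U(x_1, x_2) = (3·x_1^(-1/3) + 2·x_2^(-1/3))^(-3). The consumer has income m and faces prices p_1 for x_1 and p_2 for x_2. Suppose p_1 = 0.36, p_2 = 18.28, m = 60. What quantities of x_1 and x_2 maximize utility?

MU_x_1 ∝ 3·x_1^(-4/3), MU_x_2 ∝ 2·x_2^(-4/3), so MRS = (3/2)·(x_2/x_1)^(4/3) = p_1/p_2.
Hence x_2/x_1 = ((2/3)·p_1/p_2)^(1/(4/3)), i.e. raised to the 0.75 power.
With the ratio pinned down, the budget gives x_1* = m/(p_1 + p_2·(x_2/x_1)) and x_2* = (x_2/x_1)·x_1*.
Numerically x_2/x_1 = 0.038786, so x_1* = 60/(0.36 + 18.28·0.038786) = 56.1267 and x_2* = 0.038786·56.1267 = 2.1769.

x_1* = 56.1267, x_2* = 2.1769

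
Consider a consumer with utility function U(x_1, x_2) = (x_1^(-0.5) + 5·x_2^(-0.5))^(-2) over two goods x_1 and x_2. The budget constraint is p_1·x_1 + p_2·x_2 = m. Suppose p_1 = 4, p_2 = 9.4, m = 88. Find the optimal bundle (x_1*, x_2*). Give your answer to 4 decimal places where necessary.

MRS = MU_x_1/MU_x_2 = (1/5)·(x_2/x_1)^(1.5). Set equal to p_1/p_2.
Hence x_2/x_1 = (5·p_1/p_2)^(1/(1.5)), i.e. raised to the 2/3 power.
With the ratio pinned down, the budget gives x_1* = m/(p_1 + p_2·(x_2/x_1)) and x_2* = (x_2/x_1)·x_1*.
Numerically x_2/x_1 = 1.654251, so x_1* = 88/(4 + 9.4·1.654251) = 4.5013 and x_2* = 1.654251·4.5013 = 7.4463.

x_1* = 4.5013, x_2* = 7.4463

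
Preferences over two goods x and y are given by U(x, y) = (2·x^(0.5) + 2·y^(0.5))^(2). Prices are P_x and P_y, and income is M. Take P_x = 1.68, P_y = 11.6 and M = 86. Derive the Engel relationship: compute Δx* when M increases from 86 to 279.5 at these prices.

Δx* = 100.6078

From the CES first-order condition, (y/x)^(0.5) = P_x/P_y.
Solve for the ratio: y/x = [P_x/P_y]^(2).
With the ratio pinned down, the budget gives x* = M/(P_x + P_y·(y/x)) and y* = (y/x)·x*.
Numerically y/x = 0.020975, so x* = 86/(1.68 + 11.6·0.020975) = 44.7146.
At M' = 279.5: x* = 145.3224. Change: 145.3224 − 44.7146 = 100.6078.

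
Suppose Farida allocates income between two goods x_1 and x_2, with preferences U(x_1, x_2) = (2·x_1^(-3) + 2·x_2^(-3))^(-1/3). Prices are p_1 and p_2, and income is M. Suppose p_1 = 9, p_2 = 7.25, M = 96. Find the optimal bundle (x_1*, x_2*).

MU_x_1 ∝ 2·x_1^(-4), MU_x_2 ∝ 2·x_2^(-4), so MRS = (x_2/x_1)^(4) = p_1/p_2.
Hence x_2/x_1 = (p_1/p_2)^(1/(4)), i.e. raised to the 0.25 power.
With the ratio pinned down, the budget gives x_1* = M/(p_1 + p_2·(x_2/x_1)) and x_2* = (x_2/x_1)·x_1*.
Numerically x_2/x_1 = 1.055543, so x_1* = 96/(9 + 7.25·1.055543) = 5.7648 and x_2* = 1.055543·5.7648 = 6.085.

x_1* = 5.7648, x_2* = 6.085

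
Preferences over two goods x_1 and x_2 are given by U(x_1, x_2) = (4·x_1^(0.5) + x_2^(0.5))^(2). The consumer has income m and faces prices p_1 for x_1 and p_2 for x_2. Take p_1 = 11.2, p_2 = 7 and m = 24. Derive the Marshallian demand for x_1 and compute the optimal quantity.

MU_x_1 ∝ 4·x_1^(-0.5), MU_x_2 ∝ x_2^(-0.5), so MRS = 4·(x_2/x_1)^(0.5) = p_1/p_2.
Hence x_2/x_1 = ((1/4)·p_1/p_2)^(1/(0.5)), i.e. raised to the 2 power.
With the ratio pinned down, the budget gives x_1* = m/(p_1 + p_2·(x_2/x_1)) and x_2* = (x_2/x_1)·x_1*.
Numerically x_2/x_1 = 0.16, so x_1* = 24/(11.2 + 7·0.16) = 1.9481.

x_1* = 1.9481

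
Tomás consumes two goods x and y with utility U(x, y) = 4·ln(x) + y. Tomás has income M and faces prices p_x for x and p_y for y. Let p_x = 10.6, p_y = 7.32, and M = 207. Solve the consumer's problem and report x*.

MU_x = 4/x, MU_y = 1. Tangency: 4/x = p_x/p_y.
So x*(p_x,p_y) = 4·p_y/p_x, independent of income; and y* = (M − 4·p_y)/p_y.
At the given prices: x* = 4·7.32/10.6 = 2.7623.

x* = 2.7623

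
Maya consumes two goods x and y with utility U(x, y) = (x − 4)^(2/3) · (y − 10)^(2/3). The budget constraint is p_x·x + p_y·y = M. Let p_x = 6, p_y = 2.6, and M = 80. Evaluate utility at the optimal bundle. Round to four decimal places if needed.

V = 5.9252

MRS = (y−10)/(x−4). Tangency with p_x/p_y gives y−10 = (p_x/p_y)·(x−4).
Substituting into the budget: x* = 4 + 0.5·(M − 4·p_x − 10·p_y)/p_x, and y* = 10 + 0.5·(…)/p_y.
Discretionary income = 80 − 4·6 − 10·2.6 = 30; x* = 4 + 0.5·30/6 = 6.5; y* = 10 + 0.5·30/2.6 = 15.7692.
Utility at the optimum: U(6.5, 15.7692) = 5.9252.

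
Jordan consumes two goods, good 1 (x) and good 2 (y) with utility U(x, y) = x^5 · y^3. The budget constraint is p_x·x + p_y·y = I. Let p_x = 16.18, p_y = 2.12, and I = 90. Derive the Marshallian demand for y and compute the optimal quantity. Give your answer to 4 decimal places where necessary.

y* = 15.9198

MU_x/MU_y = (5·y)/(3·x); tangency sets this equal to p_x/p_y.
So 5·p_y·y = 3·p_x·x; combined with the budget, a share 0.625 of income goes to x.
Demand: x*(p_x,p_y,I) = 0.625·I/p_x and y* = 0.375·I/p_y.
At p_x=16.18, p_y=2.12, I=90: y* = 0.375·90/2.12 = 15.9198.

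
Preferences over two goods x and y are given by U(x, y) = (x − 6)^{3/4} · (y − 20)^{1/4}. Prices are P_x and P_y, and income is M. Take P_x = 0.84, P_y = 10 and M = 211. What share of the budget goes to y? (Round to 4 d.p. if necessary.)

MRS = 3·(y−20)/(x−6). Tangency with P_x/P_y gives y−20 = (1/3)·(P_x/P_y)·(x−6).
After buying the subsistence bundle (6, 20), a share 0.75 of the remaining income goes to x: x* = 6 + 0.75·(M − 6P_x − 20P_y)/P_x.
Discretionary income = 211 − 6·0.84 − 20·10 = 5.96; x* = 6 + 0.75·5.96/0.84 = 11.3214; y* = 20 + 0.25·5.96/10 = 20.149.
Expenditure on y: 10·20.149 = 201.49; share = 0.9549.

share on y = 0.9549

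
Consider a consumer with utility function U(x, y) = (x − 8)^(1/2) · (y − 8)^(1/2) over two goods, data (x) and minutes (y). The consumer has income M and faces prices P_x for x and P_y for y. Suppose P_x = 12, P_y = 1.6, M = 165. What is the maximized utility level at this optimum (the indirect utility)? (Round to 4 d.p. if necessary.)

After buying the subsistence bundle (8, 8), a share 0.5 of the remaining income goes to x: x* = 8 + 0.5·(M − 8P_x − 8P_y)/P_x.
Discretionary income = 165 − 8·12 − 8·1.6 = 56.2; x* = 8 + 0.5·56.2/12 = 10.3417; y* = 8 + 0.5·56.2/1.6 = 25.5625.
Utility at the optimum: U(10.3417, 25.5625) = 6.4129.

V = 6.4129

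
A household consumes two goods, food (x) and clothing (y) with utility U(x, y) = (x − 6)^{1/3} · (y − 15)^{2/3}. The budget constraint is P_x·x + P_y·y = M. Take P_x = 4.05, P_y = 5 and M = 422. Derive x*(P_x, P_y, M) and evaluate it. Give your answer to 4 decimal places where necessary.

Substituting into the budget: x* = 6 + 1/3·(M − 6·P_x − 15·P_y)/P_x, and y* = 15 + 2/3·(…)/P_y.
Discretionary income = 422 − 6·4.05 − 15·5 = 322.7; x* = 6 + 1/3·322.7/4.05 = 32.5597.

x* = 32.5597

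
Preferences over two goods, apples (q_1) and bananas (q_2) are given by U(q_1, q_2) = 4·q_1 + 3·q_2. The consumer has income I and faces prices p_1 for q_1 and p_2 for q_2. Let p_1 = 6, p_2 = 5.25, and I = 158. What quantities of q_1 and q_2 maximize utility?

Perfect substitutes: compare marginal utility per dollar. 4/p_1 vs 3/p_2 → 0.6667 vs 0.5714.
q_1 gives more utility per dollar, so spend all income on q_1: q_1* = I/p_1, q_2* = 0.
Numerically: q_1* = 26.3333, q_2* = 0.

q_1* = 26.3333, q_2* = 0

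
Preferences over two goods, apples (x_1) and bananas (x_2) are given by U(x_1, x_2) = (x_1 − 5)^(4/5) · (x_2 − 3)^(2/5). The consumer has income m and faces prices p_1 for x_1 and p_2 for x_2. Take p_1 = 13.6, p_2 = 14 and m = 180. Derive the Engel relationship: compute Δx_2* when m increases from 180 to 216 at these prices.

Δx_2* = 0.8571

Let x_1' = x_1−5, x_2' = x_2−3. MRS = 2·x_2'/x_1' = p_1/p_2.
Substituting into the budget: x_1* = 5 + 2/3·(m − 5·p_1 − 3·p_2)/p_1, and x_2* = 3 + 1/3·(…)/p_2.
Discretionary income = 180 − 5·13.6 − 3·14 = 70; x_2* = 3 + 1/3·70/14 = 4.6667.
At m' = 216: x_2* = 5.5238. Change: 5.5238 − 4.6667 = 0.8571.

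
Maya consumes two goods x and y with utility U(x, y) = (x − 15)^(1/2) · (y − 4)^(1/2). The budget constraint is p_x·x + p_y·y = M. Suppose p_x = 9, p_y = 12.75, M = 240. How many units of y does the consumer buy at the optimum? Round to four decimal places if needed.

y* = 6.1176

MRS = (y−4)/(x−15). Tangency with p_x/p_y gives y−4 = (p_x/p_y)·(x−15).
After buying the subsistence bundle (15, 4), a share 0.5 of the remaining income goes to x: x* = 15 + 0.5·(M − 15p_x − 4p_y)/p_x.
Discretionary income = 240 − 15·9 − 4·12.75 = 54; y* = 4 + 0.5·54/12.75 = 6.1176.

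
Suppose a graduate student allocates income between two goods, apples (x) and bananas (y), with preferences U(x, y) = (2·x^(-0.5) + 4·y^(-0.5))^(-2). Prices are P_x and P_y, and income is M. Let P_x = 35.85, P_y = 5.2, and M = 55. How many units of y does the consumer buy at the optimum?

y* = 4.8099

Substitute y = (y/x)·x into the budget: x* = M/(P_x + P_y·(y/x)).
Numerically y/x = 5.750124, so x* = 55/(35.85 + 5.2·5.750124) = 0.8365 and y* = 5.750124·0.8365 = 4.8099.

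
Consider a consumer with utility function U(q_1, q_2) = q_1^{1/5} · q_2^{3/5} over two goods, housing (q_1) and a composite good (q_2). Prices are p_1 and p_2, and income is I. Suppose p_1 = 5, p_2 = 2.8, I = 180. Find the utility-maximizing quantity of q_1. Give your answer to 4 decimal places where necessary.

q_1* = 9

The MRS is (1/3)·q_2/q_1. Set MRS = p_1/p_2.
So 0.2·p_2·q_2 = 0.6·p_1·q_1; combined with the budget, a share 0.25 of income goes to q_1.
Demand: q_1*(p_1,p_2,I) = 0.25·I/p_1 and q_2* = 0.75·I/p_2.
At p_1=5, p_2=2.8, I=180: q_1* = 0.25·180/5 = 9.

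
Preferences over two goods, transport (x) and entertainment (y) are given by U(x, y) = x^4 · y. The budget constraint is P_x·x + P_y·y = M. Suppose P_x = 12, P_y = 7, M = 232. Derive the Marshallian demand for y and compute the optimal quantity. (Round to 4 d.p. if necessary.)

y* = 6.6286

Tangency: MRS = 4·y/x = P_x/P_y.
Rearranging, P_y·y = (1/4)·P_x·x. Substituting into the budget gives P_x·x·(1 + (1/4)) = M.
Demand: x*(P_x,P_y,M) = 0.8·M/P_x and y* = 0.2·M/P_y.
At P_x=12, P_y=7, M=232: y* = 0.2·232/7 = 6.6286.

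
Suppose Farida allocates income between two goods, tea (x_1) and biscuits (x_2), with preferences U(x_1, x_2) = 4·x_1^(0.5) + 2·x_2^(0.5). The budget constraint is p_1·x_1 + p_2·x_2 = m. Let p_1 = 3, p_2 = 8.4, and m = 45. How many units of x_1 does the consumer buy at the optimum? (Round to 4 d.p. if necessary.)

x_1* = 13.7705

With the ratio pinned down, the budget gives x_1* = m/(p_1 + p_2·(x_2/x_1)) and x_2* = (x_2/x_1)·x_1*.
Numerically x_2/x_1 = 0.031888, so x_1* = 45/(3 + 8.4·0.031888) = 13.7705.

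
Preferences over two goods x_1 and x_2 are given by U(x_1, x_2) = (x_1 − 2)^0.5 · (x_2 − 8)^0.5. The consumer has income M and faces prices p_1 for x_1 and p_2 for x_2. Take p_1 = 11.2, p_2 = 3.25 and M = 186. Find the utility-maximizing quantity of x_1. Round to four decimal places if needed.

MRS = (x_2−8)/(x_1−2). Tangency with p_1/p_2 gives x_2−8 = (p_1/p_2)·(x_1−2).
Substituting into the budget: x_1* = 2 + 0.5·(M − 2·p_1 − 8·p_2)/p_1, and x_2* = 8 + 0.5·(…)/p_2.
Discretionary income = 186 − 2·11.2 − 8·3.25 = 137.6; x_1* = 2 + 0.5·137.6/11.2 = 8.1429.

x_1* = 8.1429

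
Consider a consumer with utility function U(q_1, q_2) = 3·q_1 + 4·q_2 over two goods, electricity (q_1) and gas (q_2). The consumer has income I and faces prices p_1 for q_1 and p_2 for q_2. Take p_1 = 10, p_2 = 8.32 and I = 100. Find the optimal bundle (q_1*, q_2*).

Perfect substitutes: compare marginal utility per dollar. 3/p_1 vs 4/p_2 → 0.3 vs 0.4808.
q_2 gives more utility per dollar, so spend all income on q_2: q_2* = I/p_2, q_1* = 0.
Numerically: q_1* = 0, q_2* = 12.0192.

q_1* = 0, q_2* = 12.0192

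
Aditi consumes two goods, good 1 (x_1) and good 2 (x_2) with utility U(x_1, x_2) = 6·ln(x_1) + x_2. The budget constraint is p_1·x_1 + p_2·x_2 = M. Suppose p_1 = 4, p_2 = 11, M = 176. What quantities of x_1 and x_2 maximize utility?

At the given prices: x_1* = 6·11/4 = 16.5, and x_2* = 10.

x_1* = 16.5, x_2* = 10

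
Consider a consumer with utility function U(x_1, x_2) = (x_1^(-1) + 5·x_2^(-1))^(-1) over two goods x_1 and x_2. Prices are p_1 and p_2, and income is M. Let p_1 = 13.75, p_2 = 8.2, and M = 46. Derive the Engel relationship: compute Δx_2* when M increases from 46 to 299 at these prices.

From the CES first-order condition, (1/5)·(x_2/x_1)^(2) = p_1/p_2.
Hence x_2/x_1 = (5·p_1/p_2)^(1/(2)), i.e. raised to the 0.5 power.
With the ratio pinned down, the budget gives x_1* = M/(p_1 + p_2·(x_2/x_1)) and x_2* = (x_2/x_1)·x_1*.
Numerically x_2/x_1 = 2.895539, so x_1* = 46/(13.75 + 8.2·2.895539) = 1.2269 and x_2* = 2.895539·1.2269 = 3.5525.
At M' = 299: x_2* = 23.0911. Change: 23.0911 − 3.5525 = 19.5387.

Δx_2* = 19.5387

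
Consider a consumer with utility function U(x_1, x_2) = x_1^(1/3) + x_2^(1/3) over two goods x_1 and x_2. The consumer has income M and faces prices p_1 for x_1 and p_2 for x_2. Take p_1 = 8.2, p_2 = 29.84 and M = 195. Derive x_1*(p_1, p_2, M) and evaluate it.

MU_x_1 ∝ x_1^(-2/3), MU_x_2 ∝ x_2^(-2/3), so MRS = (x_2/x_1)^(2/3) = p_1/p_2.
Solve for the ratio: x_2/x_1 = [p_1/p_2]^(1.5).
Substitute x_2 = (x_2/x_1)·x_1 into the budget: x_1* = M/(p_1 + p_2·(x_2/x_1)).
Numerically x_2/x_1 = 0.144053, so x_1* = 195/(8.2 + 29.84·0.144053) = 15.6018.

x_1* = 15.6018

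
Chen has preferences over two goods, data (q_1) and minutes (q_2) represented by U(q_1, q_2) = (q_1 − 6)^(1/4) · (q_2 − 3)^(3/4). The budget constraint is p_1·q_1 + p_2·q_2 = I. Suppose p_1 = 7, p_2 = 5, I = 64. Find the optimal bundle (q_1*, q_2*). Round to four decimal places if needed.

q_1* = 6.25, q_2* = 4.05

MRS = (1/3)·(q_2−3)/(q_1−6). Tangency with p_1/p_2 gives q_2−3 = 3·(p_1/p_2)·(q_1−6).
Substituting into the budget: q_1* = 6 + 0.25·(I − 6·p_1 − 3·p_2)/p_1, and q_2* = 3 + 0.75·(…)/p_2.
Discretionary income = 64 − 6·7 − 3·5 = 7; q_1* = 6 + 0.25·7/7 = 6.25; q_2* = 3 + 0.75·7/5 = 4.05.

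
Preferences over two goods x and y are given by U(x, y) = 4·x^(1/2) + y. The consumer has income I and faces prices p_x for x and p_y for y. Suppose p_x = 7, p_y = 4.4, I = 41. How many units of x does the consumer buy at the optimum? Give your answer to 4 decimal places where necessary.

x* = 1.5804

Thus x* = (2·p_y/p_x)² — independent of I — with the rest of income spent on y.
Plugging in: x* = (2·4.4/7)² = 1.5804.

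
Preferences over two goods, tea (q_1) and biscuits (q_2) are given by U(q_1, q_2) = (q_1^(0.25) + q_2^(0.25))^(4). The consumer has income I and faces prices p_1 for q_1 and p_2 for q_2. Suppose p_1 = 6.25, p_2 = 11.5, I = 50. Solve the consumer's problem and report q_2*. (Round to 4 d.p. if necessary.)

With the ratio pinned down, the budget gives q_1* = I/(p_1 + p_2·(q_2/q_1)) and q_2* = (q_2/q_1)·q_1*.
Numerically q_2/q_1 = 0.443516, so q_1* = 50/(6.25 + 11.5·0.443516) = 4.4051 and q_2* = 0.443516·4.4051 = 1.9537.

q_2* = 1.9537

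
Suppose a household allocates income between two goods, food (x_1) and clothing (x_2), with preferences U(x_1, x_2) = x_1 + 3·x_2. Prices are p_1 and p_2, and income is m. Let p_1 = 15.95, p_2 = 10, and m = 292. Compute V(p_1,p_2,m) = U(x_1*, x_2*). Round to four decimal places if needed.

Perfect substitutes: compare marginal utility per dollar. 1/p_1 vs 3/p_2 → 0.0627 vs 0.3.
x_2 gives more utility per dollar, so spend all income on x_2: x_2* = m/p_2, x_1* = 0.
Numerically: x_1* = 0, x_2* = 29.2.
Utility at the optimum: U(0, 29.2) = 87.6.

V = 87.6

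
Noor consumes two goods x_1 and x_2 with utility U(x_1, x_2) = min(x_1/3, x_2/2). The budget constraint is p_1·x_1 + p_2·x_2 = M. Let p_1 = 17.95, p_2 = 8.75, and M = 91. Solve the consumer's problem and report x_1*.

x_1* = 3.8262

Leontief preferences: the optimum is at the kink where x_1/3 = x_2/2, i.e. x_2 = (2/3)·x_1.
Budget: p_1·x_1 + p_2·(2/3)·x_1 = M, so (3·p_1 + 2·p_2)·x_1 = 3·M.
Demand: x_1*(p_1,p_2,M) = 3·M/(3·p_1 + 2·p_2), x_2* = 2·M/(3·p_1 + 2·p_2).
Here 3·17.95 + 2·8.75 = 71.35, giving x_1* = 3.8262.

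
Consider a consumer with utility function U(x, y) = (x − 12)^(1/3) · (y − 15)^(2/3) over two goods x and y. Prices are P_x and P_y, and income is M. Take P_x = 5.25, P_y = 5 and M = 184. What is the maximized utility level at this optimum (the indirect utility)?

Let x' = x−12, y' = y−15. MRS = (1/2)·y'/x' = P_x/P_y.
After buying the subsistence bundle (12, 15), a share 1/3 of the remaining income goes to x: x* = 12 + 1/3·(M − 12P_x − 15P_y)/P_x.
Discretionary income = 184 − 12·5.25 − 15·5 = 46; x* = 12 + 1/3·46/5.25 = 14.9206; y* = 15 + 2/3·46/5 = 21.1333.
Utility at the optimum: U(14.9206, 21.1333) = 4.7895.

V = 4.7895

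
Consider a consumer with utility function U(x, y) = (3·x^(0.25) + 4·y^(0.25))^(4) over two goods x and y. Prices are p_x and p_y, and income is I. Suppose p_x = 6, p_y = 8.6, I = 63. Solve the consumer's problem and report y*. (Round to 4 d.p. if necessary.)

y* = 4.1427

MRS = MU_x/MU_y = (3/4)·(y/x)^(0.75). Set equal to p_x/p_y.
Solve for the ratio: y/x = [(4/3)·p_x/p_y]^(4/3).
Substitute y = (y/x)·x into the budget: x* = I/(p_x + p_y·(y/x)).
Numerically y/x = 0.908076, so x* = 63/(6 + 8.6·0.908076) = 4.5621 and y* = 0.908076·4.5621 = 4.1427.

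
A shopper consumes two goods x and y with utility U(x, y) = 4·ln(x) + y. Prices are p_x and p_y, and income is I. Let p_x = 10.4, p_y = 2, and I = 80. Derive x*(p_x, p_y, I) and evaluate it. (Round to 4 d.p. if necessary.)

MU_x = 4/x, MU_y = 1. Tangency: 4/x = p_x/p_y.
So x*(p_x,p_y) = 4·p_y/p_x, independent of income; and y* = (I − 4·p_y)/p_y.
At the given prices: x* = 4·2/10.4 = 0.7692.

x* = 0.7692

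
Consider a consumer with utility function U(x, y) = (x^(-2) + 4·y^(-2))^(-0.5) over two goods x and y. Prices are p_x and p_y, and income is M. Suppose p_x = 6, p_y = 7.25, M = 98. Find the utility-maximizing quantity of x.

From the CES first-order condition, (1/4)·(y/x)^(3) = p_x/p_y.
Solve for the ratio: y/x = [4·p_x/p_y]^(1/3).
With the ratio pinned down, the budget gives x* = M/(p_x + p_y·(y/x)) and y* = (y/x)·x*.
Numerically y/x = 1.49036, so x* = 98/(6 + 7.25·1.49036) = 5.8316.

x* = 5.8316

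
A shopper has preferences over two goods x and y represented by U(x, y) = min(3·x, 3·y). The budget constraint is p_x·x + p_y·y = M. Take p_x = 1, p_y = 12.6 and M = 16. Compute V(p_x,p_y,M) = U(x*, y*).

V = 3.5294

Leontief preferences: the optimum is at the kink where x/3 = y/3, i.e. y = x.
Budget: p_x·x + p_y·x = M, so (3·p_x + 3·p_y)·x = 3·M.
Demand: x*(p_x,p_y,M) = 3·M/(3·p_x + 3·p_y), y* = 3·M/(3·p_x + 3·p_y).
Here 3·1 + 3·12.6 = 40.8, giving x* = 1.1765 and y* = 1.1765.
Utility at the optimum: U(1.1765, 1.1765) = 3.5294.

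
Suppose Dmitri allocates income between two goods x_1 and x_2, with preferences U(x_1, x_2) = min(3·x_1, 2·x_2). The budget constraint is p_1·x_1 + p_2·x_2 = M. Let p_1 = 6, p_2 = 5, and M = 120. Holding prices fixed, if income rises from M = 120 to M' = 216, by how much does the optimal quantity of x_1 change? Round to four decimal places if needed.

Leontief preferences: the optimum is at the kink where x_1/2 = x_2/3, i.e. x_2 = (3/2)·x_1.
Budget: p_1·x_1 + p_2·(3/2)·x_1 = M, so (2·p_1 + 3·p_2)·x_1 = 2·M.
Demand: x_1*(p_1,p_2,M) = 2·M/(2·p_1 + 3·p_2), x_2* = 3·M/(2·p_1 + 3·p_2).
Here 2·6 + 3·5 = 27, giving x_1* = 8.8889.
At M' = 216: x_1* = 16. Change: 16 − 8.8889 = 7.1111.

Δx_1* = 7.1111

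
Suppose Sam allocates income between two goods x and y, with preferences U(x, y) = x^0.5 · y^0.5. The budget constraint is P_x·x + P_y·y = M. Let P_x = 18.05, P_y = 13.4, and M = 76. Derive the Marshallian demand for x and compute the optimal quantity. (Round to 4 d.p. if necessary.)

x* = 2.1053

Demand: x*(P_x,P_y,M) = 0.5·M/P_x and y* = 0.5·M/P_y.
At P_x=18.05, P_y=13.4, M=76: x* = 0.5·76/18.05 = 2.1053.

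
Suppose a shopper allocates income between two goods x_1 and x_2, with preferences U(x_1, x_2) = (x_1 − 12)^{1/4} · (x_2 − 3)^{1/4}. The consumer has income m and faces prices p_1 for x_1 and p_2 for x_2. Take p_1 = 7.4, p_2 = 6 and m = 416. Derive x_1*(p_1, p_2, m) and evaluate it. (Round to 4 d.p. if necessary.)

This is Cobb-Douglas in (x_1−12, x_2−3): tangency gives 0.25·p_2·(x_2−3) = 0.25·p_1·(x_1−12).
Substituting into the budget: x_1* = 12 + 0.5·(m − 12·p_1 − 3·p_2)/p_1, and x_2* = 3 + 0.5·(…)/p_2.
Discretionary income = 416 − 12·7.4 − 3·6 = 309.2; x_1* = 12 + 0.5·309.2/7.4 = 32.8919.

x_1* = 32.8919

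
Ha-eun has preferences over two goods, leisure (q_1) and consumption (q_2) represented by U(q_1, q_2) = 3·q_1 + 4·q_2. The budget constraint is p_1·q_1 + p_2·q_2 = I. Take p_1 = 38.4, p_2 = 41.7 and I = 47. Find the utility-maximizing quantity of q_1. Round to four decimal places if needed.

Perfect substitutes: compare marginal utility per dollar. 3/p_1 vs 4/p_2 → 0.0781 vs 0.0959.
q_2 gives more utility per dollar, so spend all income on q_2: q_2* = I/p_2, q_1* = 0.
Numerically: q_1* = 0, q_2* = 1.1271.

q_1* = 0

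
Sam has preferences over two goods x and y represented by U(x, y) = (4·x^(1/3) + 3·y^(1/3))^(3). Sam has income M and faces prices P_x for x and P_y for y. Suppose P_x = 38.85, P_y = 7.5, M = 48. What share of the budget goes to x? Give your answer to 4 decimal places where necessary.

share on x = 0.4035

MU_x ∝ 4·x^(-2/3), MU_y ∝ 3·y^(-2/3), so MRS = (4/3)·(y/x)^(2/3) = P_x/P_y.
Solve for the ratio: y/x = [(3/4)·P_x/P_y]^(1.5).
Substitute y = (y/x)·x into the budget: x* = M/(P_x + P_y·(y/x)).
Numerically y/x = 7.657492, so x* = 48/(38.85 + 7.5·7.657492) = 0.4985 and y* = 7.657492·0.4985 = 3.8176.
Expenditure on x: 38.85·0.4985 = 19.3683; share = 0.4035.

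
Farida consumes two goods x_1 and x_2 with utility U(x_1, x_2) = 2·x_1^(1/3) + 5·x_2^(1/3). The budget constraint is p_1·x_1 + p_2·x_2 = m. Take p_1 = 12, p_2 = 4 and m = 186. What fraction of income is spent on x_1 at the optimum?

Substitute x_2 = (x_2/x_1)·x_1 into the budget: x_1* = m/(p_1 + p_2·(x_2/x_1)).
Numerically x_2/x_1 = 20.539596, so x_1* = 186/(12 + 4·20.539596) = 1.9754 and x_2* = 20.539596·1.9754 = 40.5738.
Expenditure on x_1: 12·1.9754 = 23.7047; share = 0.1274.

share on x_1 = 0.1274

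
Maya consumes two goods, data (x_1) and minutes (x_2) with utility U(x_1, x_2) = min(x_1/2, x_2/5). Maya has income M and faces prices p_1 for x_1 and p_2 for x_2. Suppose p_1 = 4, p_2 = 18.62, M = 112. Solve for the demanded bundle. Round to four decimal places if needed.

Demand: x_1*(p_1,p_2,M) = 2·M/(2·p_1 + 5·p_2), x_2* = 5·M/(2·p_1 + 5·p_2).
Here 2·4 + 5·18.62 = 101.1, giving x_1* = 2.2156 and x_2* = 5.5391.

x_1* = 2.2156, x_2* = 5.5391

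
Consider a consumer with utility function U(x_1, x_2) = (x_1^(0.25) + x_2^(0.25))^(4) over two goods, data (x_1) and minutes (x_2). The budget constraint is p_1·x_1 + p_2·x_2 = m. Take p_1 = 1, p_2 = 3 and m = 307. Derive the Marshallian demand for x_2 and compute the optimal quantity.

x_2* = 41.9013

MU_x_1 ∝ x_1^(-0.75), MU_x_2 ∝ x_2^(-0.75), so MRS = (x_2/x_1)^(0.75) = p_1/p_2.
Solve for the ratio: x_2/x_1 = [p_1/p_2]^(4/3).
Substitute x_2 = (x_2/x_1)·x_1 into the budget: x_1* = m/(p_1 + p_2·(x_2/x_1)).
Numerically x_2/x_1 = 0.23112, so x_1* = 307/(1 + 3·0.23112) = 181.2962 and x_2* = 0.23112·181.2962 = 41.9013.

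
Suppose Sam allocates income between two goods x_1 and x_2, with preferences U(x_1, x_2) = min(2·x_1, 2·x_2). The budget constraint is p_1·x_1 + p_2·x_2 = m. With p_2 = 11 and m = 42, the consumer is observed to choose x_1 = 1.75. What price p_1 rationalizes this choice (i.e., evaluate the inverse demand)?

With perfect complements, no substitution: consume in ratio x_1:x_2 = 2:2.
Budget: p_1·x_1 + p_2·x_1 = m, so (2·p_1 + 2·p_2)·x_1 = 2·m.
Demand: x_1*(p_1,p_2,m) = 2·m/(2·p_1 + 2·p_2), x_2* = 2·m/(2·p_1 + 2·p_2).
Set x_1* = 1.75 in the demand function and solve for p_1: p_1 = 13.

p_1 = 13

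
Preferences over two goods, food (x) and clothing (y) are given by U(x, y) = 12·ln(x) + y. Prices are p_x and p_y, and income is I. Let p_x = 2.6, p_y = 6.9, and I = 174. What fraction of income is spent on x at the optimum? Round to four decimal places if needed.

So x*(p_x,p_y) = 12·p_y/p_x, independent of income; and y* = (I − 12·p_y)/p_y.
At the given prices: x* = 12·6.9/2.6 = 31.8462, and y* = 13.2174.
Expenditure on x: 2.6·31.8462 = 82.8; share = 0.4759.

share on x = 0.4759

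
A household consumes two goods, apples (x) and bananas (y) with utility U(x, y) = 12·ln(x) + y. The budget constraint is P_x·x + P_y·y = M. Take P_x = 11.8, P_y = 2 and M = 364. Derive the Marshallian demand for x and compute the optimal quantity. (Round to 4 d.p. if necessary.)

x* = 2.0339

MU_x = 12/x, MU_y = 1. Tangency: 12/x = P_x/P_y.
So x*(P_x,P_y) = 12·P_y/P_x, independent of income; and y* = (M − 12·P_y)/P_y.
At the given prices: x* = 12·2/11.8 = 2.0339.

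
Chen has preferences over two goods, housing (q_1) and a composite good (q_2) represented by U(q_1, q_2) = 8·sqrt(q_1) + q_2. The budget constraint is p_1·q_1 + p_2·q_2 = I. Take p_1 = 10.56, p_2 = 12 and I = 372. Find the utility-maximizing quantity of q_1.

Plugging in: q_1* = (4·12/10.56)² = 20.6612.

q_1* = 20.6612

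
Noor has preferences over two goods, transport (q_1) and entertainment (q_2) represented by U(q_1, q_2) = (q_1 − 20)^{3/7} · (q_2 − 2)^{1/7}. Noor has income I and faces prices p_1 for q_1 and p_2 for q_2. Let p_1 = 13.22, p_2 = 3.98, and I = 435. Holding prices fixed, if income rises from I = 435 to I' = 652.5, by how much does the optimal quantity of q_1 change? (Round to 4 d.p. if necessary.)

MRS = 3·(q_2−2)/(q_1−20). Tangency with p_1/p_2 gives q_2−2 = (1/3)·(p_1/p_2)·(q_1−20).
Substituting into the budget: q_1* = 20 + 0.75·(I − 20·p_1 − 2·p_2)/p_1, and q_2* = 2 + 0.25·(…)/p_2.
Discretionary income = 435 − 20·13.22 − 2·3.98 = 162.64; q_1* = 20 + 0.75·162.64/13.22 = 29.2269.
At I' = 652.5: q_1* = 41.5662. Change: 41.5662 − 29.2269 = 12.3393.

Δq_1* = 12.3393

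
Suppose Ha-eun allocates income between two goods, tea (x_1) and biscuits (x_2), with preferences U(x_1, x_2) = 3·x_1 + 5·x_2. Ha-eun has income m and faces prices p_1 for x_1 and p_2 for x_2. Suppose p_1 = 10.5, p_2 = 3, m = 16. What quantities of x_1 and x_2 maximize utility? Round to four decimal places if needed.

x_1* = 0, x_2* = 5.3333

Linear utility — the consumer picks whichever good has higher MU/price: 3/10.5 = 0.2857 vs 5/3 = 1.6667.
x_2 gives more utility per dollar, so spend all income on x_2: x_2* = m/p_2, x_1* = 0.
Numerically: x_1* = 0, x_2* = 5.3333.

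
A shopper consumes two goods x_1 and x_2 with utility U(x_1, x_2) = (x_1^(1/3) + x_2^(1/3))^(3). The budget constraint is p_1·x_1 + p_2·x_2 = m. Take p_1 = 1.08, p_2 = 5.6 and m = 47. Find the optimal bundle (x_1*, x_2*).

From the CES first-order condition, (x_2/x_1)^(2/3) = p_1/p_2.
Solve for the ratio: x_2/x_1 = [p_1/p_2]^(1.5).
Substitute x_2 = (x_2/x_1)·x_1 into the budget: x_1* = m/(p_1 + p_2·(x_2/x_1)).
Numerically x_2/x_1 = 0.084694, so x_1* = 47/(1.08 + 5.6·0.084694) = 30.2389 and x_2* = 0.084694·30.2389 = 2.5611.

x_1* = 30.2389, x_2* = 2.5611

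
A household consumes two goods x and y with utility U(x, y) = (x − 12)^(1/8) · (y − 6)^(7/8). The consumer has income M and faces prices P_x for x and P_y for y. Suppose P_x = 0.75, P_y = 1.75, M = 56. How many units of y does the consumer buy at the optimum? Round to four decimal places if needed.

y* = 24.25

MRS = (1/7)·(y−6)/(x−12). Tangency with P_x/P_y gives y−6 = 7·(P_x/P_y)·(x−12).
After buying the subsistence bundle (12, 6), a share 0.125 of the remaining income goes to x: x* = 12 + 0.125·(M − 12P_x − 6P_y)/P_x.
Discretionary income = 56 − 12·0.75 − 6·1.75 = 36.5; y* = 6 + 0.875·36.5/1.75 = 24.25.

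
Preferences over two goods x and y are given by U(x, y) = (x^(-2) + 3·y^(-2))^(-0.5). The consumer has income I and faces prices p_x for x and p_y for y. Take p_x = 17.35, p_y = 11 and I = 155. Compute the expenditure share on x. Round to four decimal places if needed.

MRS = MU_x/MU_y = (1/3)·(y/x)^(3). Set equal to p_x/p_y.
Hence y/x = (3·p_x/p_y)^(1/(3)), i.e. raised to the 1/3 power.
Substitute y = (y/x)·x into the budget: x* = I/(p_x + p_y·(y/x)).
Numerically y/x = 1.67884, so x* = 155/(17.35 + 11·1.67884) = 4.3275 and y* = 1.67884·4.3275 = 7.2652.
Expenditure on x: 17.35·4.3275 = 75.0826; share = 0.4844.

share on x = 0.4844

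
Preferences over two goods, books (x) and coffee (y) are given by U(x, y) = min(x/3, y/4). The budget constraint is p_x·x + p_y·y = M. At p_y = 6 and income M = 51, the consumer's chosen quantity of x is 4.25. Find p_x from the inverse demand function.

p_x = 4

With perfect complements, no substitution: consume in ratio x:y = 3:4.
Budget: p_x·x + p_y·(4/3)·x = M, so (3·p_x + 4·p_y)·x = 3·M.
Demand: x*(p_x,p_y,M) = 3·M/(3·p_x + 4·p_y), y* = 4·M/(3·p_x + 4·p_y).
Set x* = 4.25 in the demand function and solve for p_x: p_x = 4.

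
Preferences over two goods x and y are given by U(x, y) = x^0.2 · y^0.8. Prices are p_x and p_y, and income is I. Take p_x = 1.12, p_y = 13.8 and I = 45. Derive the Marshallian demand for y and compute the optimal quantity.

Tangency: MRS = (1/4)·y/x = p_x/p_y.
Rearranging, p_y·y = 4·p_x·x. Substituting into the budget gives p_x·x·(1 + 4) = I.
Demand: x*(p_x,p_y,I) = 0.2·I/p_x and y* = 0.8·I/p_y.
At p_x=1.12, p_y=13.8, I=45: y* = 0.8·45/13.8 = 2.6087.

y* = 2.6087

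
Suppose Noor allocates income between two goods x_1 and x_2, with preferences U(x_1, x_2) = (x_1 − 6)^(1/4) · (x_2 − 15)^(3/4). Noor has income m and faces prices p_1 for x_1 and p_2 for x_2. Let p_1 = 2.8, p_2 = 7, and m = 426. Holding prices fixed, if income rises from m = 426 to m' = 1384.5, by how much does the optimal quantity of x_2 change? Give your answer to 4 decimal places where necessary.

This is Cobb-Douglas in (x_1−6, x_2−15): tangency gives 0.25·p_2·(x_2−15) = 0.75·p_1·(x_1−6).
Substituting into the budget: x_1* = 6 + 0.25·(m − 6·p_1 − 15·p_2)/p_1, and x_2* = 15 + 0.75·(…)/p_2.
Discretionary income = 426 − 6·2.8 − 15·7 = 304.2; x_2* = 15 + 0.75·304.2/7 = 47.5929.
At m' = 1384.5: x_2* = 150.2893. Change: 150.2893 − 47.5929 = 102.6964.

Δx_2* = 102.6964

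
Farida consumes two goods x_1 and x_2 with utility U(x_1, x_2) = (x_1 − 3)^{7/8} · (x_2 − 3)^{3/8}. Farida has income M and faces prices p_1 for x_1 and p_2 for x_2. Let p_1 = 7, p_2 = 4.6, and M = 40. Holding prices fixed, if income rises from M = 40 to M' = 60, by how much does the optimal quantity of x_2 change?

Δx_2* = 1.3043

Let x_1' = x_1−3, x_2' = x_2−3. MRS = (7/3)·x_2'/x_1' = p_1/p_2.
Substituting into the budget: x_1* = 3 + 0.7·(M − 3·p_1 − 3·p_2)/p_1, and x_2* = 3 + 0.3·(…)/p_2.
Discretionary income = 40 − 3·7 − 3·4.6 = 5.2; x_2* = 3 + 0.3·5.2/4.6 = 3.3391.
At M' = 60: x_2* = 4.6435. Change: 4.6435 − 3.3391 = 1.3043.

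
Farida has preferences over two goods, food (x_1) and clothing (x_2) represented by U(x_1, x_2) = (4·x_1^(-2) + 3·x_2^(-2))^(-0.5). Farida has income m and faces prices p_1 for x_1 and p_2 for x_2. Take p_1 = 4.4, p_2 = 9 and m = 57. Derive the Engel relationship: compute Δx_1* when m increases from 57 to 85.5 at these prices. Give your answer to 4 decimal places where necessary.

Δx_1* = 2.6287

Numerically x_2/x_1 = 0.715743, so x_1* = 57/(4.4 + 9·0.715743) = 5.2575.
At m' = 85.5: x_1* = 7.8862. Change: 7.8862 − 5.2575 = 2.6287.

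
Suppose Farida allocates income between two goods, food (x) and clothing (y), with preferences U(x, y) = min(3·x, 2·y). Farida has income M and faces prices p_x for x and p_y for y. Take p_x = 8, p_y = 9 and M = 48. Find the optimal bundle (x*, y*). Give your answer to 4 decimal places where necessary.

Leontief preferences: the optimum is at the kink where x/2 = y/3, i.e. y = (3/2)·x.
Budget: p_x·x + p_y·(3/2)·x = M, so (2·p_x + 3·p_y)·x = 2·M.
Demand: x*(p_x,p_y,M) = 2·M/(2·p_x + 3·p_y), y* = 3·M/(2·p_x + 3·p_y).
Here 2·8 + 3·9 = 43, giving x* = 2.2326 and y* = 3.3488.

x* = 2.2326, y* = 3.3488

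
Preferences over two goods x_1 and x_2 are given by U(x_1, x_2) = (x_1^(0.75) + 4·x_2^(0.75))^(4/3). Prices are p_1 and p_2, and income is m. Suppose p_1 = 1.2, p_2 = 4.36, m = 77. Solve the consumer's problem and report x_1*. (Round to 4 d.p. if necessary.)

Substitute x_2 = (x_2/x_1)·x_1 into the budget: x_1* = m/(p_1 + p_2·(x_2/x_1)).
Numerically x_2/x_1 = 1.468991, so x_1* = 77/(1.2 + 4.36·1.468991) = 10.1252.

x_1* = 10.1252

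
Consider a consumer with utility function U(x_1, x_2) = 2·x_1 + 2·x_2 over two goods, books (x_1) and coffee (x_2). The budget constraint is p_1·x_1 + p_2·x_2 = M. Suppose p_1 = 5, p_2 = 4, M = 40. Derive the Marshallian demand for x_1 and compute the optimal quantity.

x_1* = 0

x_2 gives more utility per dollar, so spend all income on x_2: x_2* = M/p_2, x_1* = 0.
Numerically: x_1* = 0, x_2* = 10.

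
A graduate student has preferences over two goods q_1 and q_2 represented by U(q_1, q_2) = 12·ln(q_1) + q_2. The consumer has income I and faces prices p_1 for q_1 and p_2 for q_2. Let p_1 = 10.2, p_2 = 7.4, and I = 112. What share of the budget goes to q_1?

Set MRS = p_1/p_2: (12/q_1)/1 = p_1/p_2.
So q_1*(p_1,p_2) = 12·p_2/p_1, independent of income; and q_2* = (I − 12·p_2)/p_2.
At the given prices: q_1* = 12·7.4/10.2 = 8.7059, and q_2* = 3.1351.
Expenditure on q_1: 10.2·8.7059 = 88.8; share = 0.7929.

share on q_1 = 0.7929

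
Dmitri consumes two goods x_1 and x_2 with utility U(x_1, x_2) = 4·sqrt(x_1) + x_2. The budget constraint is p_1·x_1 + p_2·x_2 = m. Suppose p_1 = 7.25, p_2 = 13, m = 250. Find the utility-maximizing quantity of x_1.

Solve: √x_1 = 2·p_2/p_1, so x_1*(p_1,p_2) = (2·p_2/p_1)², and x_2* = (m − p_1·x_1*)/p_2.
Plugging in: x_1* = (2·13/7.25)² = 12.8609.

x_1* = 12.8609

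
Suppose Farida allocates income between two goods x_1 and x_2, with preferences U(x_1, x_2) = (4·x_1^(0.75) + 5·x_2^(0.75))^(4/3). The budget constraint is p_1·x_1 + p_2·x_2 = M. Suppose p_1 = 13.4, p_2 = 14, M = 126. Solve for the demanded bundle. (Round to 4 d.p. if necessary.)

x_1* = 2.9938, x_2* = 6.1345

Numerically x_2/x_1 = 2.049024, so x_1* = 126/(13.4 + 14·2.049024) = 2.9938 and x_2* = 2.049024·2.9938 = 6.1345.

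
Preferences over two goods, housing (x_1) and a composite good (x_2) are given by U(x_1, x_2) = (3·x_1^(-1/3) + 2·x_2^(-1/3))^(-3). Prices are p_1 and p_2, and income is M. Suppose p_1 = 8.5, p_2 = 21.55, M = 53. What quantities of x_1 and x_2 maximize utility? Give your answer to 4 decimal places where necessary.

MRS = MU_x_1/MU_x_2 = (3/2)·(x_2/x_1)^(4/3). Set equal to p_1/p_2.
Hence x_2/x_1 = ((2/3)·p_1/p_2)^(1/(4/3)), i.e. raised to the 0.75 power.
With the ratio pinned down, the budget gives x_1* = M/(p_1 + p_2·(x_2/x_1)) and x_2* = (x_2/x_1)·x_1*.
Numerically x_2/x_1 = 0.367206, so x_1* = 53/(8.5 + 21.55·0.367206) = 3.2291 and x_2* = 0.367206·3.2291 = 1.1857.

x_1* = 3.2291, x_2* = 1.1857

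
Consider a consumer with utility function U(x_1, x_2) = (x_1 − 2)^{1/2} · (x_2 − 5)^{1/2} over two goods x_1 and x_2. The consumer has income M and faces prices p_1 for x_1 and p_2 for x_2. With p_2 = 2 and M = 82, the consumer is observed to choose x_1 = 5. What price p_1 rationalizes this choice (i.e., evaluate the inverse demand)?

p_1 = 9

MRS = (x_2−5)/(x_1−2). Tangency with p_1/p_2 gives x_2−5 = (p_1/p_2)·(x_1−2).
After buying the subsistence bundle (2, 5), a share 0.5 of the remaining income goes to x_1: x_1* = 2 + 0.5·(M − 2p_1 − 5p_2)/p_1.
Set x_1* = 5 in the demand function and solve for p_1: p_1 = 9.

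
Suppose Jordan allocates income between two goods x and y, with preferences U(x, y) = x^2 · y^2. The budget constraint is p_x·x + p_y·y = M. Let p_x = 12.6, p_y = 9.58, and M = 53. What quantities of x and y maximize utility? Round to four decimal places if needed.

Tangency: MRS = y/x = p_x/p_y.
Rearranging, p_y·y = p_x·x. Substituting into the budget gives p_x·x·(1 + 1) = M.
Demand: x*(p_x,p_y,M) = 0.5·M/p_x and y* = 0.5·M/p_y.
At p_x=12.6, p_y=9.58, M=53: x* = 0.5·53/12.6 = 2.1032, y* = 2.7662.

x* = 2.1032, y* = 2.7662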